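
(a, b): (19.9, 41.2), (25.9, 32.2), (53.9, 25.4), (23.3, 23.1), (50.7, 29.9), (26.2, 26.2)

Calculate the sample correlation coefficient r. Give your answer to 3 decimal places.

n = 6, Σa = 199.9, Σb = 178, Σa² = 7771.85, Σb² = 5493.5, Σab = 5763.52
nΣab − ΣaΣb = 34581.12 − 35582.2 = -1001.08
nΣa² − (Σa)² = 46631.1 − 39960.01 = 6671.09; nΣb² − (Σb)² = 32961 − 31684 = 1277
r = -1001.08 / √(6671.09 × 1277) = -1001.08 / 2918.7295 ≈ -0.343

-0.343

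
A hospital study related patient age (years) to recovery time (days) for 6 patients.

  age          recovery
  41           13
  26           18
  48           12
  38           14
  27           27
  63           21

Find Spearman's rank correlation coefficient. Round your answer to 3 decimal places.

Rank age: 4, 1, 5, 3, 2, 6
Rank recovery: 2, 4, 1, 3, 6, 5
d = rank(age) − rank(recovery): 2, -3, 4, 0, -4, 1; Σd² = 46
ρ = 1 − 6Σd² / [n(n²−1)] = 1 − 6×46 / (6×35) = 1 − 276/210 ≈ -0.314

-0.314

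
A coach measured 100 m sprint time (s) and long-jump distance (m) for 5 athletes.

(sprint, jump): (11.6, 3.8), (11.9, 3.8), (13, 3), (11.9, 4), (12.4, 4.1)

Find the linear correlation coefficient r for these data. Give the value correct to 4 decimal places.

-0.6829

n = 5, Σx = 60.8, Σy = 18.7, Σx² = 740.54, Σy² = 70.69, Σxy = 226.74
nΣxy − ΣxΣy = 1133.7 − 1136.96 = -3.26
nΣx² − (Σx)² = 3702.7 − 3696.64 = 6.06; nΣy² − (Σy)² = 353.45 − 349.69 = 3.76
r = -3.26 / √(6.06 × 3.76) = -3.26 / 4.7734 ≈ -0.6829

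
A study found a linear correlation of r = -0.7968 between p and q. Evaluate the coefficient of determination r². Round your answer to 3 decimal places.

r² = (-0.7968)² = 0.635

0.635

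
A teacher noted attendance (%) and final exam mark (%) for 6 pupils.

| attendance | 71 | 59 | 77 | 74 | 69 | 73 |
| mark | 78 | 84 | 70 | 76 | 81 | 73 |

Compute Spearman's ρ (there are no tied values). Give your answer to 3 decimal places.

-0.943

Rank attendance: 3, 1, 6, 5, 2, 4
Rank mark: 4, 6, 1, 3, 5, 2
d = rank(attendance) − rank(mark): -1, -5, 5, 2, -3, 2; Σd² = 68
ρ = 1 − 6Σd² / [n(n²−1)] = 1 − 6×68 / (6×35) = 1 − 408/210 ≈ -0.943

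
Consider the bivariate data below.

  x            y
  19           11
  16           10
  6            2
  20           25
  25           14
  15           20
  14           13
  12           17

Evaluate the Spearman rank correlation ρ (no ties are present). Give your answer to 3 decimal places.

0.357

Rank x: 6, 5, 1, 7, 8, 4, 3, 2
Rank y: 3, 2, 1, 8, 5, 7, 4, 6
d = rank(x) − rank(y): 3, 3, 0, -1, 3, -3, -1, -4; Σd² = 54
ρ = 1 − 6Σd² / [n(n²−1)] = 1 − 6×54 / (8×63) = 1 − 324/504 ≈ 0.357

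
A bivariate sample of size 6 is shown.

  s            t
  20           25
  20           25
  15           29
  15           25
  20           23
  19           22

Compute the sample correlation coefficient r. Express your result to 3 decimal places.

-0.632

n = 6, Σs = 109, Σt = 149, Σs² = 2011, Σt² = 3729, Σst = 2688
nΣst − ΣsΣt = 16128 − 16241 = -113
nΣs² − (Σs)² = 12066 − 11881 = 185; nΣt² − (Σt)² = 22374 − 22201 = 173
r = -113 / √(185 × 173) = -113 / 178.8994 ≈ -0.632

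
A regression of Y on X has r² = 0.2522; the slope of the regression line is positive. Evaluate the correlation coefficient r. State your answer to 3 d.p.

0.502

|r| = √0.2522 = 0.502
The association is positive, so r = 0.502.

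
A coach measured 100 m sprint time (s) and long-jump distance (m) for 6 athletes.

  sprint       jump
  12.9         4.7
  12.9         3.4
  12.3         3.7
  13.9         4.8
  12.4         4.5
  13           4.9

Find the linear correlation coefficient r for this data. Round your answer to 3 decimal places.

0.459

n = 6, Σx = 77.4, Σy = 26, Σx² = 1000.08, Σy² = 114.64, Σxy = 336.22
nΣxy − ΣxΣy = 2017.32 − 2012.4 = 4.92
nΣx² − (Σx)² = 6000.48 − 5990.76 = 9.72; nΣy² − (Σy)² = 687.84 − 676 = 11.84
r = 4.92 / √(9.72 × 11.84) = 4.92 / 10.7278 ≈ 0.459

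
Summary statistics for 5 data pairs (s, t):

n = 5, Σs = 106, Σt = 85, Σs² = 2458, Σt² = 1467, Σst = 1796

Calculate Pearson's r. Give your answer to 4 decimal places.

r = (nΣst − ΣsΣt) / √[(nΣs² − (Σs)²)(nΣt² − (Σt)²)]
Numerator: 5×1796 − 106×85 = -30
Denominator: √[(12290 − 11236)(7335 − 7225)] = √[1054 × 110] = 340.4996
r = -30 / 340.4996 ≈ -0.0881

-0.0881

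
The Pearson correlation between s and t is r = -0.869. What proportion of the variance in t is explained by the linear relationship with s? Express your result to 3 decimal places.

0.755

r² = (-0.869)² = 0.755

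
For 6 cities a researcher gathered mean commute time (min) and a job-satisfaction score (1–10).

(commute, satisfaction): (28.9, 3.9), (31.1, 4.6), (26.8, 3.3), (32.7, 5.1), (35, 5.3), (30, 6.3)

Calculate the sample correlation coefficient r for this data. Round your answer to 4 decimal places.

0.5928

n = 6, Σx = 184.5, Σy = 28.5, Σx² = 5714.95, Σy² = 141.05, Σxy = 885.48
nΣxy − ΣxΣy = 5312.88 − 5258.25 = 54.63
nΣx² − (Σx)² = 34289.7 − 34040.25 = 249.45; nΣy² − (Σy)² = 846.3 − 812.25 = 34.05
r = 54.63 / √(249.45 × 34.05) = 54.63 / 92.1617 ≈ 0.5928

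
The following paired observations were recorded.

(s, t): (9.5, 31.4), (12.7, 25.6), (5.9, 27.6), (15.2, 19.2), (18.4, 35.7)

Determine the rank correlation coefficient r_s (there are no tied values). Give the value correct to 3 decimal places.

Rank s: 2, 3, 1, 4, 5
Rank t: 4, 2, 3, 1, 5
d = rank(s) − rank(t): -2, 1, -2, 3, 0; Σd² = 18
ρ = 1 − 6Σd² / [n(n²−1)] = 1 − 6×18 / (5×24) = 1 − 108/120 ≈ 0.100

0.100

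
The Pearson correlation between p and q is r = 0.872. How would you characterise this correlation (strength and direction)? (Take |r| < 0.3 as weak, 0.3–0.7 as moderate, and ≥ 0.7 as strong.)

strong positive

r = 0.872 > 0 so the relationship is positive.
|r| = 0.872, which falls in the strong range.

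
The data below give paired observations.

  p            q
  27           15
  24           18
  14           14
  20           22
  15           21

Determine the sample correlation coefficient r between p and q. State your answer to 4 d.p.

-0.1512

n = 5, Σp = 100, Σq = 90, Σp² = 2126, Σq² = 1670, Σpq = 1788
nΣpq − ΣpΣq = 8940 − 9000 = -60
nΣp² − (Σp)² = 10630 − 10000 = 630; nΣq² − (Σq)² = 8350 − 8100 = 250
r = -60 / √(630 × 250) = -60 / 396.8627 ≈ -0.1512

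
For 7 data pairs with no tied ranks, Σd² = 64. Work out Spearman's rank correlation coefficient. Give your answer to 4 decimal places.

-0.1429

ρ = 1 − 6Σd² / [n(n²−1)] = 1 − 6×64 / (7×48)
  = 1 − 384/336 = 1 − 1.14286 ≈ -0.1429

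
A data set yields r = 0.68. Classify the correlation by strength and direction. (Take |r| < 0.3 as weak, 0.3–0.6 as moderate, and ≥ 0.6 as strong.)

r = 0.68 > 0 so the relationship is positive.
|r| = 0.68, which falls in the strong range.

strong positive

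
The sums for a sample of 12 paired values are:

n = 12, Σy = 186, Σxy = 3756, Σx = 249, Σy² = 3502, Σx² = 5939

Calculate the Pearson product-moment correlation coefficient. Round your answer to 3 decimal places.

r = (nΣxy − ΣxΣy) / √[(nΣx² − (Σx)²)(nΣy² − (Σy)²)]
Numerator: 12×3756 − 249×186 = -1242
Denominator: √[(71268 − 62001)(42024 − 34596)] = √[9267 × 7428] = 8296.7027
r = -1242 / 8296.7027 ≈ -0.150

-0.150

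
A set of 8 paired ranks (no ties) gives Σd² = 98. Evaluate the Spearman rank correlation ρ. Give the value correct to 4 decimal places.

-0.1667

ρ = 1 − 6Σd² / [n(n²−1)] = 1 − 6×98 / (8×63)
  = 1 − 588/504 = 1 − 1.16667 ≈ -0.1667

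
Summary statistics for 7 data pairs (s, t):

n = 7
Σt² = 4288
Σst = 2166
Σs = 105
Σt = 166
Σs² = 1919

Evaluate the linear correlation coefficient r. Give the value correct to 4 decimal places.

r = (nΣst − ΣsΣt) / √[(nΣs² − (Σs)²)(nΣt² − (Σt)²)]
Numerator: 7×2166 − 105×166 = -2268
Denominator: √[(13433 − 11025)(30016 − 27556)] = √[2408 × 2460] = 2433.8611
r = -2268 / 2433.8611 ≈ -0.9319

-0.9319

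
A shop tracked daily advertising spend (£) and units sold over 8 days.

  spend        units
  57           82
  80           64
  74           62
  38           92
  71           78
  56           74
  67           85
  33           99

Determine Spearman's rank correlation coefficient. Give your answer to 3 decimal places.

Rank spend: 4, 8, 7, 2, 6, 3, 5, 1
Rank units: 5, 2, 1, 7, 4, 3, 6, 8
d = rank(spend) − rank(units): -1, 6, 6, -5, 2, 0, -1, -7; Σd² = 152
ρ = 1 − 6Σd² / [n(n²−1)] = 1 − 6×152 / (8×63) = 1 − 912/504 ≈ -0.810

-0.810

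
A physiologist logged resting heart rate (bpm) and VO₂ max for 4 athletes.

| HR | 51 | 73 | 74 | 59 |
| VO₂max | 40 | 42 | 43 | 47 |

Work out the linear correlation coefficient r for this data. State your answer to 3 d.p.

n = 4, Σx = 257, Σy = 172, Σx² = 16887, Σy² = 7422, Σxy = 11061
nΣxy − ΣxΣy = 44244 − 44204 = 40
nΣx² − (Σx)² = 67548 − 66049 = 1499; nΣy² − (Σy)² = 29688 − 29584 = 104
r = 40 / √(1499 × 104) = 40 / 394.8367 ≈ 0.101

0.101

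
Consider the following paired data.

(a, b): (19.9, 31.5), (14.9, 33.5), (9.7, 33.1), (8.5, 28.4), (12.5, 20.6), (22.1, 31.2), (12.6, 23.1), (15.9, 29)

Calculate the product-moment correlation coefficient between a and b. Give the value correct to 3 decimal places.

0.284

n = 8, Σa = 116.1, Σb = 230.4, Σa² = 1840.59, Σb² = 6789.08, Σab = 3387.65
nΣab − ΣaΣb = 27101.2 − 26749.44 = 351.76
nΣa² − (Σa)² = 14724.72 − 13479.21 = 1245.51; nΣb² − (Σb)² = 54312.64 − 53084.16 = 1228.48
r = 351.76 / √(1245.51 × 1228.48) = 351.76 / 1236.9657 ≈ 0.284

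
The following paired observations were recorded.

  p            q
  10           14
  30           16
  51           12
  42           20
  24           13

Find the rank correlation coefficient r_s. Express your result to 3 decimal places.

-0.100

Rank p: 1, 3, 5, 4, 2
Rank q: 3, 4, 1, 5, 2
d = rank(p) − rank(q): -2, -1, 4, -1, 0; Σd² = 22
ρ = 1 − 6Σd² / [n(n²−1)] = 1 − 6×22 / (5×24) = 1 − 132/120 ≈ -0.100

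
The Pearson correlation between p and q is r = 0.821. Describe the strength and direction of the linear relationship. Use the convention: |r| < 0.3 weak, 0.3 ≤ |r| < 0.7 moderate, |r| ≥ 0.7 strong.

strong positive

r = 0.821 > 0 so the relationship is positive.
|r| = 0.821, which falls in the strong range.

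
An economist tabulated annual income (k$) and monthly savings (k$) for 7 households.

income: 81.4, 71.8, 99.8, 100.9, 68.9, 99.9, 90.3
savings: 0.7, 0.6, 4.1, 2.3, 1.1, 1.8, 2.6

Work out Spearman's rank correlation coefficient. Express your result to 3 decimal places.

0.607

Rank income: 3, 2, 5, 7, 1, 6, 4
Rank savings: 2, 1, 7, 5, 3, 4, 6
d = rank(income) − rank(savings): 1, 1, -2, 2, -2, 2, -2; Σd² = 22
ρ = 1 − 6Σd² / [n(n²−1)] = 1 − 6×22 / (7×48) = 1 − 132/336 ≈ 0.607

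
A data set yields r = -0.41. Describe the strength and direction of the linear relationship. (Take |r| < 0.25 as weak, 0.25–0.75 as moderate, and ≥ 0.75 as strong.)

moderate negative

r = -0.41 < 0 so the relationship is negative.
|r| = 0.41, which falls in the moderate range.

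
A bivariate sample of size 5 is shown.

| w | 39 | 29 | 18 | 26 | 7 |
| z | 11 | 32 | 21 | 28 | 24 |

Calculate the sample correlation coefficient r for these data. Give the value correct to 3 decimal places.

-0.338

n = 5, Σw = 119, Σz = 116, Σw² = 3411, Σz² = 2946, Σwz = 2631
nΣwz − ΣwΣz = 13155 − 13804 = -649
nΣw² − (Σw)² = 17055 − 14161 = 2894; nΣz² − (Σz)² = 14730 − 13456 = 1274
r = -649 / √(2894 × 1274) = -649 / 1920.1448 ≈ -0.338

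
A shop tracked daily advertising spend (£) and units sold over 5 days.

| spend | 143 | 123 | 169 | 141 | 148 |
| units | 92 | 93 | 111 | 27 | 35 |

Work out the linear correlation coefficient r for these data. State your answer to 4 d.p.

n = 5, Σx = 724, Σy = 358, Σx² = 105924, Σy² = 31388, Σxy = 52341
nΣxy − ΣxΣy = 261705 − 259192 = 2513
nΣx² − (Σx)² = 529620 − 524176 = 5444; nΣy² − (Σy)² = 156940 − 128164 = 28776
r = 2513 / √(5444 × 28776) = 2513 / 12516.2512 ≈ 0.2008

0.2008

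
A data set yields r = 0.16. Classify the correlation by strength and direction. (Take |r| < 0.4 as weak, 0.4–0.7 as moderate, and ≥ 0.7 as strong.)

weak positive

r = 0.16 > 0 so the relationship is positive.
|r| = 0.16, which falls in the weak range.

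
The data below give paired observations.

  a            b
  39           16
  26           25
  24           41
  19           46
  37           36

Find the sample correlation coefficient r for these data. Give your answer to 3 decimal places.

-0.694

n = 5, Σa = 145, Σb = 164, Σa² = 4503, Σb² = 5974, Σab = 4464
nΣab − ΣaΣb = 22320 − 23780 = -1460
nΣa² − (Σa)² = 22515 − 21025 = 1490; nΣb² − (Σb)² = 29870 − 26896 = 2974
r = -1460 / √(1490 × 2974) = -1460 / 2105.0558 ≈ -0.694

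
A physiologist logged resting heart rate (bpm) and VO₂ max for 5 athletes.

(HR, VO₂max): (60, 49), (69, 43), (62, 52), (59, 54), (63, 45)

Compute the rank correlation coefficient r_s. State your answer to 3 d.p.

Rank HR: 2, 5, 3, 1, 4
Rank VO₂max: 3, 1, 4, 5, 2
d = rank(HR) − rank(VO₂max): -1, 4, -1, -4, 2; Σd² = 38
ρ = 1 − 6Σd² / [n(n²−1)] = 1 − 6×38 / (5×24) = 1 − 228/120 ≈ -0.900

-0.900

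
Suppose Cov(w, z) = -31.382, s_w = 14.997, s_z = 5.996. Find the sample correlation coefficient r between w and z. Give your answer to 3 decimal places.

r = Cov(w,z) / (s_w · s_z) = -31.382 / (14.997 × 5.996)
  = -31.382 / 89.9220 ≈ -0.349

-0.349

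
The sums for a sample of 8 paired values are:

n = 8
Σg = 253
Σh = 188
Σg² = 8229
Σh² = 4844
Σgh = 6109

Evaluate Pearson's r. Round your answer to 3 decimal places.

0.525

r = (nΣgh − ΣgΣh) / √[(nΣg² − (Σg)²)(nΣh² − (Σh)²)]
Numerator: 8×6109 − 253×188 = 1308
Denominator: √[(65832 − 64009)(38752 − 35344)] = √[1823 × 3408] = 2492.5457
r = 1308 / 2492.5457 ≈ 0.525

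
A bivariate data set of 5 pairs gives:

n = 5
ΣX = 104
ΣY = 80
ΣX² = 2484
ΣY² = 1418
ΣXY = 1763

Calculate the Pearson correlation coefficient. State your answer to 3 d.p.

0.471

r = (nΣXY − ΣXΣY) / √[(nΣX² − (ΣX)²)(nΣY² − (ΣY)²)]
Numerator: 5×1763 − 104×80 = 495
Denominator: √[(12420 − 10816)(7090 − 6400)] = √[1604 × 690] = 1052.0266
r = 495 / 1052.0266 ≈ 0.471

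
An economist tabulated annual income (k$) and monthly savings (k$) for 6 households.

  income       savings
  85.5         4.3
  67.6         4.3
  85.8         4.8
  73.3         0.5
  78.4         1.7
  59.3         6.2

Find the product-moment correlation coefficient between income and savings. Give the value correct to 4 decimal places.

-0.2438

n = 6, Σx = 449.9, Σy = 21.8, Σx² = 34277.59, Σy² = 101.6, Σxy = 1607.76
nΣxy − ΣxΣy = 9646.56 − 9807.82 = -161.26
nΣx² − (Σx)² = 205665.54 − 202410.01 = 3255.53; nΣy² − (Σy)² = 609.6 − 475.24 = 134.36
r = -161.26 / √(3255.53 × 134.36) = -161.26 / 661.3721 ≈ -0.2438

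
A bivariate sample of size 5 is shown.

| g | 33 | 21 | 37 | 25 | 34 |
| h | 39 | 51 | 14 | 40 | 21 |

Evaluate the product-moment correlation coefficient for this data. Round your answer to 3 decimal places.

-0.888

n = 5, Σg = 150, Σh = 165, Σg² = 4680, Σh² = 6359, Σgh = 4590
nΣgh − ΣgΣh = 22950 − 24750 = -1800
nΣg² − (Σg)² = 23400 − 22500 = 900; nΣh² − (Σh)² = 31795 − 27225 = 4570
r = -1800 / √(900 × 4570) = -1800 / 2028.0533 ≈ -0.888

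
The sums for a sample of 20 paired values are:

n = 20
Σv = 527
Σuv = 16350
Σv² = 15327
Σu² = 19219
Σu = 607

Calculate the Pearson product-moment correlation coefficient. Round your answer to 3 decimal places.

0.332

r = (nΣuv − ΣuΣv) / √[(nΣu² − (Σu)²)(nΣv² − (Σv)²)]
Numerator: 20×16350 − 607×527 = 7111
Denominator: √[(384380 − 368449)(306540 − 277729)] = √[15931 × 28811] = 21424.0062
r = 7111 / 21424.0062 ≈ 0.332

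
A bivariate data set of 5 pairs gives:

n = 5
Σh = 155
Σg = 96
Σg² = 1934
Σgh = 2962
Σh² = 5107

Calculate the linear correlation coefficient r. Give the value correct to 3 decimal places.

-0.085

r = (nΣgh − ΣgΣh) / √[(nΣg² − (Σg)²)(nΣh² − (Σh)²)]
Numerator: 5×2962 − 96×155 = -70
Denominator: √[(9670 − 9216)(25535 − 24025)] = √[454 × 1510] = 827.9734
r = -70 / 827.9734 ≈ -0.085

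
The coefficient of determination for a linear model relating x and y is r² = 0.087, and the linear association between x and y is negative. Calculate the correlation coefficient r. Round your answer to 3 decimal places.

-0.295

|r| = √0.087 = 0.295
The association is negative, so r = −0.295.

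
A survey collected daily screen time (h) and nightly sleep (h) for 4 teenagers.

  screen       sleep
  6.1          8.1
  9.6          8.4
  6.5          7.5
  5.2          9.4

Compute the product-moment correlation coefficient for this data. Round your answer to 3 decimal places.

-0.244

n = 4, Σx = 27.4, Σy = 33.4, Σx² = 198.66, Σy² = 280.78, Σxy = 227.68
nΣxy − ΣxΣy = 910.72 − 915.16 = -4.44
nΣx² − (Σx)² = 794.64 − 750.76 = 43.88; nΣy² − (Σy)² = 1123.12 − 1115.56 = 7.56
r = -4.44 / √(43.88 × 7.56) = -4.44 / 18.2135 ≈ -0.244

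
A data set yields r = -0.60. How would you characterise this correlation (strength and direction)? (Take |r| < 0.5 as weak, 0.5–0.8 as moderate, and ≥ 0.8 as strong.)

r = -0.60 < 0 so the relationship is negative.
|r| = 0.60, which falls in the moderate range.

moderate negative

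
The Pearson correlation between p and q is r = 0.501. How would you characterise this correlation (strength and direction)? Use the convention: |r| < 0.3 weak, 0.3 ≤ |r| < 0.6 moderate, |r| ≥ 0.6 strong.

r = 0.501 > 0 so the relationship is positive.
|r| = 0.501, which falls in the moderate range.

moderate positive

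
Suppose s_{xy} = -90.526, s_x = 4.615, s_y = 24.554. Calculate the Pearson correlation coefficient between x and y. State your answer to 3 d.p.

r = Cov(x,y) / (s_x · s_y) = -90.526 / (4.615 × 24.554)
  = -90.526 / 113.3167 ≈ -0.799

-0.799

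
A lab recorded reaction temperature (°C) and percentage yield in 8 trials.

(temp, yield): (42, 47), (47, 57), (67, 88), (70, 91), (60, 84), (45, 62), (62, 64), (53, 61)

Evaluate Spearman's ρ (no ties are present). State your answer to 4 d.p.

Rank temp: 1, 3, 7, 8, 5, 2, 6, 4
Rank yield: 1, 2, 7, 8, 6, 4, 5, 3
d = rank(temp) − rank(yield): 0, 1, 0, 0, -1, -2, 1, 1; Σd² = 8
ρ = 1 − 6Σd² / [n(n²−1)] = 1 − 6×8 / (8×63) = 1 − 48/504 ≈ 0.9048

0.9048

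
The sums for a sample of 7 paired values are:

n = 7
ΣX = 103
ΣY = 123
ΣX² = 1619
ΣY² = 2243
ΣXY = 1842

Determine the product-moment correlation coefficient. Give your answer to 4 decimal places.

r = (nΣXY − ΣXΣY) / √[(nΣX² − (ΣX)²)(nΣY² − (ΣY)²)]
Numerator: 7×1842 − 103×123 = 225
Denominator: √[(11333 − 10609)(15701 − 15129)] = √[724 × 572] = 643.5278
r = 225 / 643.5278 ≈ 0.3496

0.3496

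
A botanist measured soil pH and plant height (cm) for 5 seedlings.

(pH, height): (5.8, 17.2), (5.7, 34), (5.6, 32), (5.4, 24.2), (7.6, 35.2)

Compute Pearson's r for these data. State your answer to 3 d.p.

n = 5, Σx = 30.1, Σy = 142.6, Σx² = 184.41, Σy² = 4300.52, Σxy = 870.96
nΣxy − ΣxΣy = 4354.8 − 4292.26 = 62.54
nΣx² − (Σx)² = 922.05 − 906.01 = 16.04; nΣy² − (Σy)² = 21502.6 − 20334.76 = 1167.84
r = 62.54 / √(16.04 × 1167.84) = 62.54 / 136.8655 ≈ 0.457

0.457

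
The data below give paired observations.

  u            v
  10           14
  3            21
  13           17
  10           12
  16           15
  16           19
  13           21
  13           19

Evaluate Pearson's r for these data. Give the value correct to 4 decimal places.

n = 8, Σu = 94, Σv = 138, Σu² = 1228, Σv² = 2458, Σuv = 1608
nΣuv − ΣuΣv = 12864 − 12972 = -108
nΣu² − (Σu)² = 9824 − 8836 = 988; nΣv² − (Σv)² = 19664 − 19044 = 620
r = -108 / √(988 × 620) = -108 / 782.6621 ≈ -0.1380

-0.1380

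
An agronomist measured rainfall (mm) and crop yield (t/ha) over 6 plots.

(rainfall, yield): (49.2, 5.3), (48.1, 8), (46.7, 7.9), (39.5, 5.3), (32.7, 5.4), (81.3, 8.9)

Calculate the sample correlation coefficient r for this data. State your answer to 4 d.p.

n = 6, Σx = 297.5, Σy = 40.8, Σx² = 16154.37, Σy² = 290.96, Σxy = 2123.99
nΣxy − ΣxΣy = 12743.94 − 12138 = 605.94
nΣx² − (Σx)² = 96926.22 − 88506.25 = 8419.97; nΣy² − (Σy)² = 1745.76 − 1664.64 = 81.12
r = 605.94 / √(8419.97 × 81.12) = 605.94 / 826.4551 ≈ 0.7332

0.7332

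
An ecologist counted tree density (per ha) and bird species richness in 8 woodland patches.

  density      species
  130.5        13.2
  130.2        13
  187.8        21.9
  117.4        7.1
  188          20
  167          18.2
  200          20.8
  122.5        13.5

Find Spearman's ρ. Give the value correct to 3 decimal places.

Rank density: 4, 3, 6, 1, 7, 5, 8, 2
Rank species: 3, 2, 8, 1, 6, 5, 7, 4
d = rank(density) − rank(species): 1, 1, -2, 0, 1, 0, 1, -2; Σd² = 12
ρ = 1 − 6Σd² / [n(n²−1)] = 1 − 6×12 / (8×63) = 1 − 72/504 ≈ 0.857

0.857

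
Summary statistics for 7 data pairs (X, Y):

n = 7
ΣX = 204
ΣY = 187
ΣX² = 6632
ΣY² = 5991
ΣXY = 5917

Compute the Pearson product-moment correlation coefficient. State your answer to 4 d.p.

r = (nΣXY − ΣXΣY) / √[(nΣX² − (ΣX)²)(nΣY² − (ΣY)²)]
Numerator: 7×5917 − 204×187 = 3271
Denominator: √[(46424 − 41616)(41937 − 34969)] = √[4808 × 6968] = 5788.1037
r = 3271 / 5788.1037 ≈ 0.5651

0.5651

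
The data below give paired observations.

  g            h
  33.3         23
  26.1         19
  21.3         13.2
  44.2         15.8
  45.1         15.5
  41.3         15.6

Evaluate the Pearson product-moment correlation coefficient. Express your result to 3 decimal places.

n = 6, Σg = 211.3, Σh = 102.1, Σg² = 7937.13, Σh² = 1797.49, Σgh = 3584.65
nΣgh − ΣgΣh = 21507.9 − 21573.73 = -65.83
nΣg² − (Σg)² = 47622.78 − 44647.69 = 2975.09; nΣh² − (Σh)² = 10784.94 − 10424.41 = 360.53
r = -65.83 / √(2975.09 × 360.53) = -65.83 / 1035.6685 ≈ -0.064

-0.064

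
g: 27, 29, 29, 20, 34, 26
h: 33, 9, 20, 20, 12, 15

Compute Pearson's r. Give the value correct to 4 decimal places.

-0.3469

n = 6, Σg = 165, Σh = 109, Σg² = 4643, Σh² = 2339, Σgh = 2930
nΣgh − ΣgΣh = 17580 − 17985 = -405
nΣg² − (Σg)² = 27858 − 27225 = 633; nΣh² − (Σh)² = 14034 − 11881 = 2153
r = -405 / √(633 × 2153) = -405 / 1167.4112 ≈ -0.3469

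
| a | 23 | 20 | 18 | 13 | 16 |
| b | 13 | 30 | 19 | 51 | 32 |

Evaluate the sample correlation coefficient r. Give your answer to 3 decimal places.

-0.874

n = 5, Σa = 90, Σb = 145, Σa² = 1678, Σb² = 5055, Σab = 2416
nΣab − ΣaΣb = 12080 − 13050 = -970
nΣa² − (Σa)² = 8390 − 8100 = 290; nΣb² − (Σb)² = 25275 − 21025 = 4250
r = -970 / √(290 × 4250) = -970 / 1110.1802 ≈ -0.874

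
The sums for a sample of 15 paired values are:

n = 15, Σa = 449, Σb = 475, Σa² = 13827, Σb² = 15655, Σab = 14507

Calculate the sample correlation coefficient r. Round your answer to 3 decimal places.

0.593

r = (nΣab − ΣaΣb) / √[(nΣa² − (Σa)²)(nΣb² − (Σb)²)]
Numerator: 15×14507 − 449×475 = 4330
Denominator: √[(207405 − 201601)(234825 − 225625)] = √[5804 × 9200] = 7307.3114
r = 4330 / 7307.3114 ≈ 0.593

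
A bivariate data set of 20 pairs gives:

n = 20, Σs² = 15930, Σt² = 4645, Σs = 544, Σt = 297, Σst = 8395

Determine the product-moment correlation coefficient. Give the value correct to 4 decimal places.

0.6141

r = (nΣst − ΣsΣt) / √[(nΣs² − (Σs)²)(nΣt² − (Σt)²)]
Numerator: 20×8395 − 544×297 = 6332
Denominator: √[(318600 − 295936)(92900 − 88209)] = √[22664 × 4691] = 10311.0050
r = 6332 / 10311.0050 ≈ 0.6141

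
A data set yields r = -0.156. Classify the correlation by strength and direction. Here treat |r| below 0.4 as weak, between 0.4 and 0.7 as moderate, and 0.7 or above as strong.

r = -0.156 < 0 so the relationship is negative.
|r| = 0.156, which falls in the weak range.

weak negative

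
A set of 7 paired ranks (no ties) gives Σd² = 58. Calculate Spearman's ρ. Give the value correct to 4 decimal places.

ρ = 1 − 6Σd² / [n(n²−1)] = 1 − 6×58 / (7×48)
  = 1 − 348/336 = 1 − 1.03571 ≈ -0.0357

-0.0357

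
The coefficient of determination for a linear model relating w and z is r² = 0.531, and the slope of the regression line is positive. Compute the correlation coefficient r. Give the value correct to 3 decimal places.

|r| = √0.531 = 0.729
The association is positive, so r = 0.729.

0.729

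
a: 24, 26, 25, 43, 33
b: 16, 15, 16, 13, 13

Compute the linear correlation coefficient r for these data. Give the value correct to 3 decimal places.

-0.880

n = 5, Σa = 151, Σb = 73, Σa² = 4815, Σb² = 1075, Σab = 2162
nΣab − ΣaΣb = 10810 − 11023 = -213
nΣa² − (Σa)² = 24075 − 22801 = 1274; nΣb² − (Σb)² = 5375 − 5329 = 46
r = -213 / √(1274 × 46) = -213 / 242.0826 ≈ -0.880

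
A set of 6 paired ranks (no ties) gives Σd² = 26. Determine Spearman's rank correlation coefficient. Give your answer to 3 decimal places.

ρ = 1 − 6Σd² / [n(n²−1)] = 1 − 6×26 / (6×35)
  = 1 − 156/210 = 1 − 0.7429 ≈ 0.257

0.257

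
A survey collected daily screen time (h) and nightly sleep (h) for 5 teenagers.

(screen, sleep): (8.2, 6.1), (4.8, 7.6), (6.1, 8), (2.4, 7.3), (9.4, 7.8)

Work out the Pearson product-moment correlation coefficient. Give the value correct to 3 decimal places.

-0.155

n = 5, Σx = 30.9, Σy = 36.8, Σx² = 221.61, Σy² = 273.1, Σxy = 226.14
nΣxy − ΣxΣy = 1130.7 − 1137.12 = -6.42
nΣx² − (Σx)² = 1108.05 − 954.81 = 153.24; nΣy² − (Σy)² = 1365.5 − 1354.24 = 11.26
r = -6.42 / √(153.24 × 11.26) = -6.42 / 41.5389 ≈ -0.155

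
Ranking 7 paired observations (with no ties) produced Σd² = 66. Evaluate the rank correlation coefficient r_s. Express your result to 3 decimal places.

-0.179

ρ = 1 − 6Σd² / [n(n²−1)] = 1 − 6×66 / (7×48)
  = 1 − 396/336 = 1 − 1.1786 ≈ -0.179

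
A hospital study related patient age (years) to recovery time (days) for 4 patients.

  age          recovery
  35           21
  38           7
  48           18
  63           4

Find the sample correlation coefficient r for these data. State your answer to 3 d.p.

-0.585

n = 4, Σx = 184, Σy = 50, Σx² = 8942, Σy² = 830, Σxy = 2117
nΣxy − ΣxΣy = 8468 − 9200 = -732
nΣx² − (Σx)² = 35768 − 33856 = 1912; nΣy² − (Σy)² = 3320 − 2500 = 820
r = -732 / √(1912 × 820) = -732 / 1252.1342 ≈ -0.585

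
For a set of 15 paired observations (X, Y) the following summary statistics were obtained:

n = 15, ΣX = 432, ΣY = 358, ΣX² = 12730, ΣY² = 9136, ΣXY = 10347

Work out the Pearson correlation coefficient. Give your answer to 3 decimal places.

r = (nΣXY − ΣXΣY) / √[(nΣX² − (ΣX)²)(nΣY² − (ΣY)²)]
Numerator: 15×10347 − 432×358 = 549
Denominator: √[(190950 − 186624)(137040 − 128164)] = √[4326 × 8876] = 6196.5778
r = 549 / 6196.5778 ≈ 0.089

0.089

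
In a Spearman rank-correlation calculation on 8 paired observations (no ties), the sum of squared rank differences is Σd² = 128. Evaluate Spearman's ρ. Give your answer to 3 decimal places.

-0.524

ρ = 1 − 6Σd² / [n(n²−1)] = 1 − 6×128 / (8×63)
  = 1 − 768/504 = 1 − 1.5238 ≈ -0.524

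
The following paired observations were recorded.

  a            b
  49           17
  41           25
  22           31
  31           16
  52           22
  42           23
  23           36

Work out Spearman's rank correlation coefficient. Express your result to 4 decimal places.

Rank a: 6, 4, 1, 3, 7, 5, 2
Rank b: 2, 5, 6, 1, 3, 4, 7
d = rank(a) − rank(b): 4, -1, -5, 2, 4, 1, -5; Σd² = 88
ρ = 1 − 6Σd² / [n(n²−1)] = 1 − 6×88 / (7×48) = 1 − 528/336 ≈ -0.5714

-0.5714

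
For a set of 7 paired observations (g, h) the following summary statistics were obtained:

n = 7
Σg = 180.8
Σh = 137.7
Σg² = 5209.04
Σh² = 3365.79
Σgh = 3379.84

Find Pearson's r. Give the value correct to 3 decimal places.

r = (nΣgh − ΣgΣh) / √[(nΣg² − (Σg)²)(nΣh² − (Σh)²)]
Numerator: 7×3379.84 − 180.8×137.7 = -1237.28
Denominator: √[(36463.28 − 32688.64)(23560.53 − 18961.29)] = √[3774.64 × 4599.24] = 4166.5904
r = -1237.28 / 4166.5904 ≈ -0.297

-0.297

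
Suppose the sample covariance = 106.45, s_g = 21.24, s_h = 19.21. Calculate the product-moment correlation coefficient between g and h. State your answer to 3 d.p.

r = Cov(g,h) / (s_g · s_h) = 106.45 / (21.24 × 19.21)
  = 106.45 / 408.0204 ≈ 0.261

0.261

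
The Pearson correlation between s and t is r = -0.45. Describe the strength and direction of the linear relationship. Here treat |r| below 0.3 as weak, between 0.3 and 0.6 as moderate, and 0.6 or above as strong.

moderate negative

r = -0.45 < 0 so the relationship is negative.
|r| = 0.45, which falls in the moderate range.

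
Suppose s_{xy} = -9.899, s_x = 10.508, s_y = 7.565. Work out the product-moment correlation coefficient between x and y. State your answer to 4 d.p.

-0.1245

r = Cov(x,y) / (s_x · s_y) = -9.899 / (10.508 × 7.565)
  = -9.899 / 79.4930 ≈ -0.1245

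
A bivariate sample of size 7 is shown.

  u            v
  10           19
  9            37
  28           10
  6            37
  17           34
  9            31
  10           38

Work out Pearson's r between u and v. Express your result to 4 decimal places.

-0.7339

n = 7, Σu = 89, Σv = 206, Σu² = 1471, Σv² = 6760, Σuv = 2262
nΣuv − ΣuΣv = 15834 − 18334 = -2500
nΣu² − (Σu)² = 10297 − 7921 = 2376; nΣv² − (Σv)² = 47320 − 42436 = 4884
r = -2500 / √(2376 × 4884) = -2500 / 3406.5208 ≈ -0.7339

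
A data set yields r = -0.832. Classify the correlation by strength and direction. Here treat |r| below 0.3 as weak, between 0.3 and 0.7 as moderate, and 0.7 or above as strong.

r = -0.832 < 0 so the relationship is negative.
|r| = 0.832, which falls in the strong range.

strong negative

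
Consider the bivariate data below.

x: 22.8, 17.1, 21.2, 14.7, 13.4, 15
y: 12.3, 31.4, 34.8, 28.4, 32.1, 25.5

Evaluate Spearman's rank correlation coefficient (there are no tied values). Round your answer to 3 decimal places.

Rank x: 6, 4, 5, 2, 1, 3
Rank y: 1, 4, 6, 3, 5, 2
d = rank(x) − rank(y): 5, 0, -1, -1, -4, 1; Σd² = 44
ρ = 1 − 6Σd² / [n(n²−1)] = 1 − 6×44 / (6×35) = 1 − 264/210 ≈ -0.257

-0.257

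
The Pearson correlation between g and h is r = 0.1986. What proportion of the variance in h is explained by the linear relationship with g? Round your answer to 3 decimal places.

0.039

r² = (0.1986)² = 0.039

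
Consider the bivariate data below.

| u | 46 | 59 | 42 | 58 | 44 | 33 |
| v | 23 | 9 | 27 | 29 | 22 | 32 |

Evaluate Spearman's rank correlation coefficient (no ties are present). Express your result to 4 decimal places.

Rank u: 4, 6, 2, 5, 3, 1
Rank v: 3, 1, 4, 5, 2, 6
d = rank(u) − rank(v): 1, 5, -2, 0, 1, -5; Σd² = 56
ρ = 1 − 6Σd² / [n(n²−1)] = 1 − 6×56 / (6×35) = 1 − 336/210 ≈ -0.6000

-0.6000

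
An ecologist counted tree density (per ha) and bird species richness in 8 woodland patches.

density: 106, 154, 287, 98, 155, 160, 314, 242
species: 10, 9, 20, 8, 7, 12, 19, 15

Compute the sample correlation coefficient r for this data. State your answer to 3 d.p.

n = 8, Σx = 1516, Σy = 100, Σx² = 333710, Σy² = 1424, Σxy = 21571
nΣxy − ΣxΣy = 172568 − 151600 = 20968
nΣx² − (Σx)² = 2669680 − 2298256 = 371424; nΣy² − (Σy)² = 11392 − 10000 = 1392
r = 20968 / √(371424 × 1392) = 20968 / 22738.1223 ≈ 0.922

0.922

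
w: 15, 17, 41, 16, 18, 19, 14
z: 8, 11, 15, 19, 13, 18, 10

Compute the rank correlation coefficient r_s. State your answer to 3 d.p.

0.571

Rank w: 2, 4, 7, 3, 5, 6, 1
Rank z: 1, 3, 5, 7, 4, 6, 2
d = rank(w) − rank(z): 1, 1, 2, -4, 1, 0, -1; Σd² = 24
ρ = 1 − 6Σd² / [n(n²−1)] = 1 − 6×24 / (7×48) = 1 − 144/336 ≈ 0.571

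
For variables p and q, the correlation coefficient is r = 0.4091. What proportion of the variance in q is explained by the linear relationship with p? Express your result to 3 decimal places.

r² = (0.4091)² = 0.167

0.167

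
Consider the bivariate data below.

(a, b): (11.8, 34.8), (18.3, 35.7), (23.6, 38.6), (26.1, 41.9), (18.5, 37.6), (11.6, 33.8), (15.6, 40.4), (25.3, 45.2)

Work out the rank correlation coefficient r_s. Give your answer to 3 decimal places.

Rank a: 2, 4, 6, 8, 5, 1, 3, 7
Rank b: 2, 3, 5, 7, 4, 1, 6, 8
d = rank(a) − rank(b): 0, 1, 1, 1, 1, 0, -3, -1; Σd² = 14
ρ = 1 − 6Σd² / [n(n²−1)] = 1 − 6×14 / (8×63) = 1 − 84/504 ≈ 0.833

0.833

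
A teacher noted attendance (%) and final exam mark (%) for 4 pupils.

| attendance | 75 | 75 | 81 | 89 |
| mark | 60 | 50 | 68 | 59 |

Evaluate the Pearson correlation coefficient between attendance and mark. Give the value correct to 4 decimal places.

0.3343

n = 4, Σx = 320, Σy = 237, Σx² = 25732, Σy² = 14205, Σxy = 19009
nΣxy − ΣxΣy = 76036 − 75840 = 196
nΣx² − (Σx)² = 102928 − 102400 = 528; nΣy² − (Σy)² = 56820 − 56169 = 651
r = 196 / √(528 × 651) = 196 / 586.2832 ≈ 0.3343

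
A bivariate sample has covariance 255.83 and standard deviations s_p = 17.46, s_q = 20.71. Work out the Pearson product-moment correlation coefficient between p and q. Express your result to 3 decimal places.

r = Cov(p,q) / (s_p · s_q) = 255.83 / (17.46 × 20.71)
  = 255.83 / 361.5966 ≈ 0.708

0.708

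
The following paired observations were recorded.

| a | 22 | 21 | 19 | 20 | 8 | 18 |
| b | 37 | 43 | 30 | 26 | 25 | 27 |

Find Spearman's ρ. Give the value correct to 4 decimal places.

0.7714

Rank a: 6, 5, 3, 4, 1, 2
Rank b: 5, 6, 4, 2, 1, 3
d = rank(a) − rank(b): 1, -1, -1, 2, 0, -1; Σd² = 8
ρ = 1 − 6Σd² / [n(n²−1)] = 1 − 6×8 / (6×35) = 1 − 48/210 ≈ 0.7714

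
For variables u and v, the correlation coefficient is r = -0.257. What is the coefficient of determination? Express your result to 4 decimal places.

r² = (-0.257)² = 0.0660

0.0660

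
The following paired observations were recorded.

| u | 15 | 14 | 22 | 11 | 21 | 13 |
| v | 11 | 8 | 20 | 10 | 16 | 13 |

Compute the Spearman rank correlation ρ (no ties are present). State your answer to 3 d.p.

0.714

Rank u: 4, 3, 6, 1, 5, 2
Rank v: 3, 1, 6, 2, 5, 4
d = rank(u) − rank(v): 1, 2, 0, -1, 0, -2; Σd² = 10
ρ = 1 − 6Σd² / [n(n²−1)] = 1 − 6×10 / (6×35) = 1 − 60/210 ≈ 0.714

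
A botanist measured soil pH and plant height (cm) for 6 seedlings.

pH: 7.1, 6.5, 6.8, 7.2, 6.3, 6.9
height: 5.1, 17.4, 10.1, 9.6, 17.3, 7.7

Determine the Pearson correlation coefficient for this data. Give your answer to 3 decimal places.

-0.879

n = 6, Σx = 40.8, Σy = 67.2, Σx² = 278.04, Σy² = 881.52, Σxy = 449.23
nΣxy − ΣxΣy = 2695.38 − 2741.76 = -46.38
nΣx² − (Σx)² = 1668.24 − 1664.64 = 3.6; nΣy² − (Σy)² = 5289.12 − 4515.84 = 773.28
r = -46.38 / √(3.6 × 773.28) = -46.38 / 52.7618 ≈ -0.879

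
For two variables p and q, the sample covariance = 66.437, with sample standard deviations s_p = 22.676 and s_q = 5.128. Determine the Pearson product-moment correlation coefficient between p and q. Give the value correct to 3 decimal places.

r = Cov(p,q) / (s_p · s_q) = 66.437 / (22.676 × 5.128)
  = 66.437 / 116.2825 ≈ 0.571

0.571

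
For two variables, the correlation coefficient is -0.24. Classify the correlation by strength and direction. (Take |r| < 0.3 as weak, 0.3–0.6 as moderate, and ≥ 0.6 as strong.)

r = -0.24 < 0 so the relationship is negative.
|r| = 0.24, which falls in the weak range.

weak negative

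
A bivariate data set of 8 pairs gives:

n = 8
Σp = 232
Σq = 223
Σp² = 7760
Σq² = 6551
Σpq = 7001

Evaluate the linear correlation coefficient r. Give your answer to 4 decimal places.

r = (nΣpq − ΣpΣq) / √[(nΣp² − (Σp)²)(nΣq² − (Σq)²)]
Numerator: 8×7001 − 232×223 = 4272
Denominator: √[(62080 − 53824)(52408 − 49729)] = √[8256 × 2679] = 4702.9591
r = 4272 / 4702.9591 ≈ 0.9084

0.9084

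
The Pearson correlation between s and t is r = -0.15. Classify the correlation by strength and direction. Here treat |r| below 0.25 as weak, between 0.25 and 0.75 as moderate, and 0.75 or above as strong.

weak negative

r = -0.15 < 0 so the relationship is negative.
|r| = 0.15, which falls in the weak range.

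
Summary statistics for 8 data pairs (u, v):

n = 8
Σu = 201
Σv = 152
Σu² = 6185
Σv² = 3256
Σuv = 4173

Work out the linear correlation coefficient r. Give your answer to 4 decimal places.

r = (nΣuv − ΣuΣv) / √[(nΣu² − (Σu)²)(nΣv² − (Σv)²)]
Numerator: 8×4173 − 201×152 = 2832
Denominator: √[(49480 − 40401)(26048 − 23104)] = √[9079 × 2944] = 5169.9687
r = 2832 / 5169.9687 ≈ 0.5478

0.5478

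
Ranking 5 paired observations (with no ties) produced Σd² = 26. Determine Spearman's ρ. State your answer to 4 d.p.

-0.3000

ρ = 1 − 6Σd² / [n(n²−1)] = 1 − 6×26 / (5×24)
  = 1 − 156/120 = 1 − 1.30000 ≈ -0.3000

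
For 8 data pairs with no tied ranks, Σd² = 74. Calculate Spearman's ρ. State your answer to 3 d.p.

0.119

ρ = 1 − 6Σd² / [n(n²−1)] = 1 − 6×74 / (8×63)
  = 1 − 444/504 = 1 − 0.8810 ≈ 0.119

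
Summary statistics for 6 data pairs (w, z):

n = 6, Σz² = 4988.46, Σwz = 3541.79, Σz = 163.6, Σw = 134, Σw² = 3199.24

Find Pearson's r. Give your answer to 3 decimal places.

r = (nΣwz − ΣwΣz) / √[(nΣw² − (Σw)²)(nΣz² − (Σz)²)]
Numerator: 6×3541.79 − 134×163.6 = -671.66
Denominator: √[(19195.44 − 17956)(29930.76 − 26764.96)] = √[1239.44 × 3165.8] = 1980.8632
r = -671.66 / 1980.8632 ≈ -0.339

-0.339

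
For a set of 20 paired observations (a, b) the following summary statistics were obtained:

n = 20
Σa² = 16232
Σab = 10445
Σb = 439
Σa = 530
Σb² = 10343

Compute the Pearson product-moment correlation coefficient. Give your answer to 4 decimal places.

-0.9558

r = (nΣab − ΣaΣb) / √[(nΣa² − (Σa)²)(nΣb² − (Σb)²)]
Numerator: 20×10445 − 530×439 = -23770
Denominator: √[(324640 − 280900)(206860 − 192721)] = √[43740 × 14139] = 24868.4511
r = -23770 / 24868.4511 ≈ -0.9558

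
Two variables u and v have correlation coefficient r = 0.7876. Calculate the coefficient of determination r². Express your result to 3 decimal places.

r² = (0.7876)² = 0.620

0.620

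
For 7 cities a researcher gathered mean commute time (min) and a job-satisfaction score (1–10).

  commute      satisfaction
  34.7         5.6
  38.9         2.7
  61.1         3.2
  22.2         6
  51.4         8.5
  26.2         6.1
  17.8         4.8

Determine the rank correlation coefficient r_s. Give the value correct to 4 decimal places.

-0.1429

Rank commute: 4, 5, 7, 2, 6, 3, 1
Rank satisfaction: 4, 1, 2, 5, 7, 6, 3
d = rank(commute) − rank(satisfaction): 0, 4, 5, -3, -1, -3, -2; Σd² = 64
ρ = 1 − 6Σd² / [n(n²−1)] = 1 − 6×64 / (7×48) = 1 − 384/336 ≈ -0.1429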